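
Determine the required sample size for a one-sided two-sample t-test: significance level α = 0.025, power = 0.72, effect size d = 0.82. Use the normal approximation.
n = 20 per group

Sample size formula (two-sample t-test, normal approximation):
n = 2 · ((z_α + z_β) / d)²

z_α = 1.960 (for α = 0.025, one-sided)
z_β = 0.583 (for power = 0.72)
d = 0.82

n = 2 · ((1.960 + 0.583) / 0.82)²
n = 2 · (3.101)²
n ≈ 19.23
Round up to the next whole number: n = 20 per group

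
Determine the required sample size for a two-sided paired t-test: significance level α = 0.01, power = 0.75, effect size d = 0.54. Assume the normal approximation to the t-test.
n = 37 pairs

Sample size formula (paired t-test, normal approximation):
n = ((z_{α/2} + z_β) / d)²

z_{α/2} = 2.576 (for α = 0.01, two-sided)
z_β = 0.674 (for power = 0.75)
d = 0.54

n = ((2.576 + 0.674) / 0.54)²
n = (6.019)²
n ≈ 36.23
Round up to the next whole number: n = 37 pairs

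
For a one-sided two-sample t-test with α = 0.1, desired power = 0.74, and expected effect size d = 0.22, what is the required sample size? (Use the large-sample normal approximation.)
n = 154 per group

Sample size formula (two-sample t-test, normal approximation):
n = 2 · ((z_α + z_β) / d)²

z_α = 1.282 (for α = 0.1, one-sided)
z_β = 0.643 (for power = 0.74)
d = 0.22

n = 2 · ((1.282 + 0.643) / 0.22)²
n = 2 · (8.750)²
n ≈ 153.12
Round up to the next whole number: n = 154 per group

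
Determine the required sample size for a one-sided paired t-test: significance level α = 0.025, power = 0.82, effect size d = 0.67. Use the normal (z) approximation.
n = 19 pairs

Sample size formula (paired t-test, normal approximation):
n = ((z_α + z_β) / d)²

z_α = 1.960 (for α = 0.025, one-sided)
z_β = 0.915 (for power = 0.82)
d = 0.67

n = ((1.960 + 0.915) / 0.67)²
n = (4.291)²
n ≈ 18.41
Round up to the next whole number: n = 19 pairs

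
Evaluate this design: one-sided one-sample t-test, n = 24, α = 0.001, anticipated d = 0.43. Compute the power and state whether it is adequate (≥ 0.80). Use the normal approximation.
Power ≈ 0.16; the study is underpowered (power < 0.80)

Power calculation (one-sample t-test, normal approximation):
z_β = d · √n - z_α
z_β = 0.43 · √24 - 3.090
z_β = 0.43 · 4.899 - 3.090
z_β = -0.984

Power = Φ(z_β) = Φ(-0.984) ≈ 0.163

Effect size d = 0.43 is small by Cohen's convention (0.2/0.5/0.8).

Threshold: power ≥ 0.80 is conventionally adequate.
Power ≈ 0.16 → the study is underpowered (power < 0.80).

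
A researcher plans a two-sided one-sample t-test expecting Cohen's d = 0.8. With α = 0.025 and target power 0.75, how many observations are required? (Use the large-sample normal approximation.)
n = 14

Sample size formula (one-sample t-test, normal approximation):
n = ((z_{α/2} + z_β) / d)²

z_{α/2} = 2.241 (for α = 0.025, two-sided)
z_β = 0.674 (for power = 0.75)
d = 0.8

n = ((2.241 + 0.674) / 0.8)²
n = (3.644)²
n ≈ 13.28
Round up to the next whole number: n = 14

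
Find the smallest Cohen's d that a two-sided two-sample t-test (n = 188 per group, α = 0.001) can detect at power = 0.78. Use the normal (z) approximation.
d ≈ 0.42

Minimum detectable effect (two-sample t-test, normal approximation):
d = (z_{α/2} + z_β) / √(n/2)
d = (3.291 + 0.772) / √(188/2)
d = 4.063 / 9.695
d ≈ 0.42

By Cohen's convention (0.2 small / 0.5 medium / 0.8 large): small effect.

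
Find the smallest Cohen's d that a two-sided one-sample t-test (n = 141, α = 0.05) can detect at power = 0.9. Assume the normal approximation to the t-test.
d ≈ 0.27

Minimum detectable effect (one-sample t-test, normal approximation):
d = (z_{α/2} + z_β) / √n
d = (1.960 + 1.282) / √141
d = 3.242 / 11.874
d ≈ 0.27

By Cohen's convention (0.2 small / 0.5 medium / 0.8 large): small effect.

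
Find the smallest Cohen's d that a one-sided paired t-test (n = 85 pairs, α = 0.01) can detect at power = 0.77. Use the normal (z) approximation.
d ≈ 0.33

Minimum detectable effect (paired t-test, normal approximation):
d = (z_α + z_β) / √n
d = (2.326 + 0.739) / √85
d = 3.065 / 9.220
d ≈ 0.33

By Cohen's convention (0.2 small / 0.5 medium / 0.8 large): small effect.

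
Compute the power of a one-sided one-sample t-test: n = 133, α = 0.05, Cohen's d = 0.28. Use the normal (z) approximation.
Power ≈ 0.94

Power calculation (one-sample t-test, normal approximation):
z_β = d · √n - z_α
z_β = 0.28 · √133 - 1.645
z_β = 0.28 · 11.533 - 1.645
z_β = 1.584

Power = Φ(z_β) = Φ(1.584) ≈ 0.943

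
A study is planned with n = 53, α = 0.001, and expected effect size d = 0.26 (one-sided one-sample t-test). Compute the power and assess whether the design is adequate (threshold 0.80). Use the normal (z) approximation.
Power ≈ 0.12; the study is underpowered (power < 0.80)

Power calculation (one-sample t-test, normal approximation):
z_β = d · √n - z_α
z_β = 0.26 · √53 - 3.090
z_β = 0.26 · 7.280 - 3.090
z_β = -1.197

Power = Φ(z_β) = Φ(-1.197) ≈ 0.116

Effect size d = 0.26 is small by Cohen's convention (0.2/0.5/0.8).

Threshold: power ≥ 0.80 is conventionally adequate.
Power ≈ 0.12 → the study is underpowered (power < 0.80).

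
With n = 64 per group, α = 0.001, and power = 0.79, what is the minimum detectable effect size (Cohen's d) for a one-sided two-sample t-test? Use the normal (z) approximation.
d ≈ 0.69

Minimum detectable effect (two-sample t-test, normal approximation):
d = (z_α + z_β) / √(n/2)
d = (3.090 + 0.806) / √(64/2)
d = 3.897 / 5.657
d ≈ 0.69

By Cohen's convention (0.2 small / 0.5 medium / 0.8 large): medium effect.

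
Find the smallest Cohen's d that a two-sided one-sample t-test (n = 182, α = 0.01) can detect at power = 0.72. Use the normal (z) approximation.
d ≈ 0.23

Minimum detectable effect (one-sample t-test, normal approximation):
d = (z_{α/2} + z_β) / √n
d = (2.576 + 0.583) / √182
d = 3.159 / 13.491
d ≈ 0.23

By Cohen's convention (0.2 small / 0.5 medium / 0.8 large): small effect.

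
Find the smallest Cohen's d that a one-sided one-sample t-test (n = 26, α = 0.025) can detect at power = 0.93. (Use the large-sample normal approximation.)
d ≈ 0.67

Minimum detectable effect (one-sample t-test, normal approximation):
d = (z_α + z_β) / √n
d = (1.960 + 1.476) / √26
d = 3.436 / 5.099
d ≈ 0.67

By Cohen's convention (0.2 small / 0.5 medium / 0.8 large): medium effect.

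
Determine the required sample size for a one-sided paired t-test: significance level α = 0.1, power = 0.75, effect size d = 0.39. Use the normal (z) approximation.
n = 26 pairs

Sample size formula (paired t-test, normal approximation):
n = ((z_α + z_β) / d)²

z_α = 1.282 (for α = 0.1, one-sided)
z_β = 0.674 (for power = 0.75)
d = 0.39

n = ((1.282 + 0.674) / 0.39)²
n = (5.015)²
n ≈ 25.15
Round up to the next whole number: n = 26 pairs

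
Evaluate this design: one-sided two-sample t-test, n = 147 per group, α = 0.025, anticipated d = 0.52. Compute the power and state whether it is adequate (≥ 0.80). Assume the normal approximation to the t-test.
Power ≈ 0.99; the study is adequately powered (power ≥ 0.80)

Power calculation (two-sample t-test, normal approximation):
z_β = d · √(n/2) - z_α
z_β = 0.52 · √(147/2) - 1.960
z_β = 0.52 · 8.573 - 1.960
z_β = 2.498

Power = Φ(z_β) = Φ(2.498) ≈ 0.994

Effect size d = 0.52 is medium by Cohen's convention (0.2/0.5/0.8).

Threshold: power ≥ 0.80 is conventionally adequate.
Power ≈ 0.99 → the study is adequately powered (power ≥ 0.80).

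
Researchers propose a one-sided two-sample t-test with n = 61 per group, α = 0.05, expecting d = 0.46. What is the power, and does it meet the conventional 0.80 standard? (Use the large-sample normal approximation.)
Power ≈ 0.81; the study is adequately powered (power ≥ 0.80)

Power calculation (two-sample t-test, normal approximation):
z_β = d · √(n/2) - z_α
z_β = 0.46 · √(61/2) - 1.645
z_β = 0.46 · 5.523 - 1.645
z_β = 0.896

Power = Φ(z_β) = Φ(0.896) ≈ 0.815

Effect size d = 0.46 is small by Cohen's convention (0.2/0.5/0.8).

Threshold: power ≥ 0.80 is conventionally adequate.
Power ≈ 0.81 → the study is adequately powered (power ≥ 0.80).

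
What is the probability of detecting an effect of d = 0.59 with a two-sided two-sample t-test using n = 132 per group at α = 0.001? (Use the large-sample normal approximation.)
Power ≈ 0.93

Power calculation (two-sample t-test, normal approximation):
z_β = d · √(n/2) - z_{α/2}
z_β = 0.59 · √(132/2) - 3.291
z_β = 0.59 · 8.124 - 3.291
z_β = 1.503

Power = Φ(z_β) = Φ(1.503) ≈ 0.934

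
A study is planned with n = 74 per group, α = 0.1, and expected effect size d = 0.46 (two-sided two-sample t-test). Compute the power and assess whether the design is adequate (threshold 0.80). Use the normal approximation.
Power ≈ 0.88; the study is adequately powered (power ≥ 0.80)

Power calculation (two-sample t-test, normal approximation):
z_β = d · √(n/2) - z_{α/2}
z_β = 0.46 · √(74/2) - 1.645
z_β = 0.46 · 6.083 - 1.645
z_β = 1.153

Power = Φ(z_β) = Φ(1.153) ≈ 0.876

Effect size d = 0.46 is small by Cohen's convention (0.2/0.5/0.8).

Threshold: power ≥ 0.80 is conventionally adequate.
Power ≈ 0.88 → the study is adequately powered (power ≥ 0.80).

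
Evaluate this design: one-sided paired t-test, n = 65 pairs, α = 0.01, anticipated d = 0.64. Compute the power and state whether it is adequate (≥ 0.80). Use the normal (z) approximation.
Power ≈ 1.00; the study is adequately powered (power ≥ 0.80)

Power calculation (paired t-test, normal approximation):
z_β = d · √n - z_α
z_β = 0.64 · √65 - 2.326
z_β = 0.64 · 8.062 - 2.326
z_β = 2.833

Power = Φ(z_β) = Φ(2.833) ≈ 0.998

Effect size d = 0.64 is medium by Cohen's convention (0.2/0.5/0.8).

Threshold: power ≥ 0.80 is conventionally adequate.
Power ≈ 1.00 → the study is adequately powered (power ≥ 0.80).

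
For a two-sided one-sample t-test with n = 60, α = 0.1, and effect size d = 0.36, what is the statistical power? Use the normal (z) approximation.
Power ≈ 0.87

Power calculation (one-sample t-test, normal approximation):
z_β = d · √n - z_{α/2}
z_β = 0.36 · √60 - 1.645
z_β = 0.36 · 7.746 - 1.645
z_β = 1.144

Power = Φ(z_β) = Φ(1.144) ≈ 0.874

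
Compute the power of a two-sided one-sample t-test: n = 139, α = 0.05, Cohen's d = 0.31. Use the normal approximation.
Power ≈ 0.95

Power calculation (one-sample t-test, normal approximation):
z_β = d · √n - z_{α/2}
z_β = 0.31 · √139 - 1.960
z_β = 0.31 · 11.790 - 1.960
z_β = 1.695

Power = Φ(z_β) = Φ(1.695) ≈ 0.955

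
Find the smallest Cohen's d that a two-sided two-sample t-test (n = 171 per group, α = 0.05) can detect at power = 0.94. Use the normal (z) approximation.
d ≈ 0.38

Minimum detectable effect (two-sample t-test, normal approximation):
d = (z_{α/2} + z_β) / √(n/2)
d = (1.960 + 1.555) / √(171/2)
d = 3.515 / 9.247
d ≈ 0.38

By Cohen's convention (0.2 small / 0.5 medium / 0.8 large): small effect.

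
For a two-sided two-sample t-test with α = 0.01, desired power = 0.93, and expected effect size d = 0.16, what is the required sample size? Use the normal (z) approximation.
n = 1283 per group

Sample size formula (two-sample t-test, normal approximation):
n = 2 · ((z_{α/2} + z_β) / d)²

z_{α/2} = 2.576 (for α = 0.01, two-sided)
z_β = 1.476 (for power = 0.93)
d = 0.16

n = 2 · ((2.576 + 1.476) / 0.16)²
n = 2 · (25.325)²
n ≈ 1282.71
Round up to the next whole number: n = 1283 per group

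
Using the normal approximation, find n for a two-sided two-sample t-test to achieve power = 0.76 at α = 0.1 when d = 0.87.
n = 15 per group

Sample size formula (two-sample t-test, normal approximation):
n = 2 · ((z_{α/2} + z_β) / d)²

z_{α/2} = 1.645 (for α = 0.1, two-sided)
z_β = 0.706 (for power = 0.76)
d = 0.87

n = 2 · ((1.645 + 0.706) / 0.87)²
n = 2 · (2.702)²
n ≈ 14.60
Round up to the next whole number: n = 15 per group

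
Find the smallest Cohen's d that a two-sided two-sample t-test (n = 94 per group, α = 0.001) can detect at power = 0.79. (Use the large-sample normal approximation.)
d ≈ 0.60

Minimum detectable effect (two-sample t-test, normal approximation):
d = (z_{α/2} + z_β) / √(n/2)
d = (3.291 + 0.806) / √(94/2)
d = 4.097 / 6.856
d ≈ 0.60

By Cohen's convention (0.2 small / 0.5 medium / 0.8 large): medium effect.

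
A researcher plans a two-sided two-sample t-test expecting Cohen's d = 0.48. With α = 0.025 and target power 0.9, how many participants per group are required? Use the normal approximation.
n = 108 per group

Sample size formula (two-sample t-test, normal approximation):
n = 2 · ((z_{α/2} + z_β) / d)²

z_{α/2} = 2.241 (for α = 0.025, two-sided)
z_β = 1.282 (for power = 0.9)
d = 0.48

n = 2 · ((2.241 + 1.282) / 0.48)²
n = 2 · (7.340)²
n ≈ 107.75
Round up to the next whole number: n = 108 per group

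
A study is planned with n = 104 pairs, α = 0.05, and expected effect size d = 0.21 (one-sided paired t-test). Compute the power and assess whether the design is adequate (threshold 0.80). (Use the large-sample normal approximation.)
Power ≈ 0.69; the study is underpowered (power < 0.80)

Power calculation (paired t-test, normal approximation):
z_β = d · √n - z_α
z_β = 0.21 · √104 - 1.645
z_β = 0.21 · 10.198 - 1.645
z_β = 0.497

Power = Φ(z_β) = Φ(0.497) ≈ 0.690

Effect size d = 0.21 is small by Cohen's convention (0.2/0.5/0.8).

Threshold: power ≥ 0.80 is conventionally adequate.
Power ≈ 0.69 → the study is underpowered (power < 0.80).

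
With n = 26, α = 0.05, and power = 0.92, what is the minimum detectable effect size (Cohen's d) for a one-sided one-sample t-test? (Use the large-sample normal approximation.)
d ≈ 0.60

Minimum detectable effect (one-sample t-test, normal approximation):
d = (z_α + z_β) / √n
d = (1.645 + 1.405) / √26
d = 3.050 / 5.099
d ≈ 0.60

By Cohen's convention (0.2 small / 0.5 medium / 0.8 large): medium effect.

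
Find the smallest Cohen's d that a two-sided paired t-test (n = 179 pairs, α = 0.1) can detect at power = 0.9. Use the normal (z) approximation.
d ≈ 0.22

Minimum detectable effect (paired t-test, normal approximation):
d = (z_{α/2} + z_β) / √n
d = (1.645 + 1.282) / √179
d = 2.926 / 13.379
d ≈ 0.22

By Cohen's convention (0.2 small / 0.5 medium / 0.8 large): small effect.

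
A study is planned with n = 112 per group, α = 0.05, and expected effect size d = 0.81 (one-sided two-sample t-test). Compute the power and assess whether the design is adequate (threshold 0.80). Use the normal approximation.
Power ≈ 1.00; the study is adequately powered (power ≥ 0.80)

Power calculation (two-sample t-test, normal approximation):
z_β = d · √(n/2) - z_α
z_β = 0.81 · √(112/2) - 1.645
z_β = 0.81 · 7.483 - 1.645
z_β = 4.417

Power = Φ(z_β) = Φ(4.417) ≈ 1.000

Effect size d = 0.81 is large by Cohen's convention (0.2/0.5/0.8).

Threshold: power ≥ 0.80 is conventionally adequate.
Power ≈ 1.00 → the study is adequately powered (power ≥ 0.80).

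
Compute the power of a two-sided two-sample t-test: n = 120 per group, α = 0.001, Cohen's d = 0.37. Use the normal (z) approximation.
Power ≈ 0.34

Power calculation (two-sample t-test, normal approximation):
z_β = d · √(n/2) - z_{α/2}
z_β = 0.37 · √(120/2) - 3.291
z_β = 0.37 · 7.746 - 3.291
z_β = -0.425

Power = Φ(z_β) = Φ(-0.425) ≈ 0.336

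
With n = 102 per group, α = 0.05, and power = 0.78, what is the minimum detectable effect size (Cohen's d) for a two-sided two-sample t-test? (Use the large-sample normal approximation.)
d ≈ 0.38

Minimum detectable effect (two-sample t-test, normal approximation):
d = (z_{α/2} + z_β) / √(n/2)
d = (1.960 + 0.772) / √(102/2)
d = 2.732 / 7.141
d ≈ 0.38

By Cohen's convention (0.2 small / 0.5 medium / 0.8 large): small effect.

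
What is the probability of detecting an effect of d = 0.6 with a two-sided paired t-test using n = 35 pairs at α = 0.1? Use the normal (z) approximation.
Power ≈ 0.97

Power calculation (paired t-test, normal approximation):
z_β = d · √n - z_{α/2}
z_β = 0.6 · √35 - 1.645
z_β = 0.6 · 5.916 - 1.645
z_β = 1.905

Power = Φ(z_β) = Φ(1.905) ≈ 0.972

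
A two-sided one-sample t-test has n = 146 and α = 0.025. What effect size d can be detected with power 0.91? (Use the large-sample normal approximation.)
d ≈ 0.30

Minimum detectable effect (one-sample t-test, normal approximation):
d = (z_{α/2} + z_β) / √n
d = (2.241 + 1.341) / √146
d = 3.582 / 12.083
d ≈ 0.30

By Cohen's convention (0.2 small / 0.5 medium / 0.8 large): small effect.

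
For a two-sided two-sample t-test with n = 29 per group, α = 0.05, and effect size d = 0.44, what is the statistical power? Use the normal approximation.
Power ≈ 0.39

Power calculation (two-sample t-test, normal approximation):
z_β = d · √(n/2) - z_{α/2}
z_β = 0.44 · √(29/2) - 1.960
z_β = 0.44 · 3.808 - 1.960
z_β = -0.284

Power = Φ(z_β) = Φ(-0.284) ≈ 0.388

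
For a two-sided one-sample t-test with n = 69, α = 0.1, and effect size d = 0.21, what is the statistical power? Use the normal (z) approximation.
Power ≈ 0.54

Power calculation (one-sample t-test, normal approximation):
z_β = d · √n - z_{α/2}
z_β = 0.21 · √69 - 1.645
z_β = 0.21 · 8.307 - 1.645
z_β = 0.100

Power = Φ(z_β) = Φ(0.100) ≈ 0.540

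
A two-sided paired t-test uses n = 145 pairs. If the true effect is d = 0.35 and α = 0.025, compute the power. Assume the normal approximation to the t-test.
Power ≈ 0.98

Power calculation (paired t-test, normal approximation):
z_β = d · √n - z_{α/2}
z_β = 0.35 · √145 - 2.241
z_β = 0.35 · 12.042 - 2.241
z_β = 1.973

Power = Φ(z_β) = Φ(1.973) ≈ 0.976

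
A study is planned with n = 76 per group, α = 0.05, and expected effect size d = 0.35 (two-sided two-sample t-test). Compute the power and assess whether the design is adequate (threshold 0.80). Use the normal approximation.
Power ≈ 0.58; the study is underpowered (power < 0.80)

Power calculation (two-sample t-test, normal approximation):
z_β = d · √(n/2) - z_{α/2}
z_β = 0.35 · √(76/2) - 1.960
z_β = 0.35 · 6.164 - 1.960
z_β = 0.198

Power = Φ(z_β) = Φ(0.198) ≈ 0.578

Effect size d = 0.35 is small by Cohen's convention (0.2/0.5/0.8).

Threshold: power ≥ 0.80 is conventionally adequate.
Power ≈ 0.58 → the study is underpowered (power < 0.80).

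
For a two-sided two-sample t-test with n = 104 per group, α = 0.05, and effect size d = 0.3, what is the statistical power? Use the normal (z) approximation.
Power ≈ 0.58

Power calculation (two-sample t-test, normal approximation):
z_β = d · √(n/2) - z_{α/2}
z_β = 0.3 · √(104/2) - 1.960
z_β = 0.3 · 7.211 - 1.960
z_β = 0.203

Power = Φ(z_β) = Φ(0.203) ≈ 0.581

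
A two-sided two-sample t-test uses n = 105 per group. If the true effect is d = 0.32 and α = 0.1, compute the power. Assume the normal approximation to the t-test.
Power ≈ 0.75

Power calculation (two-sample t-test, normal approximation):
z_β = d · √(n/2) - z_{α/2}
z_β = 0.32 · √(105/2) - 1.645
z_β = 0.32 · 7.246 - 1.645
z_β = 0.674

Power = Φ(z_β) = Φ(0.674) ≈ 0.750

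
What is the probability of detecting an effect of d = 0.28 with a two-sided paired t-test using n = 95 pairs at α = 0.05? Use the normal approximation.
Power ≈ 0.78

Power calculation (paired t-test, normal approximation):
z_β = d · √n - z_{α/2}
z_β = 0.28 · √95 - 1.960
z_β = 0.28 · 9.747 - 1.960
z_β = 0.769

Power = Φ(z_β) = Φ(0.769) ≈ 0.779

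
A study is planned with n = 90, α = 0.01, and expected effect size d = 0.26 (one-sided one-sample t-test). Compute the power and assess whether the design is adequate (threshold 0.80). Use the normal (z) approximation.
Power ≈ 0.56; the study is underpowered (power < 0.80)

Power calculation (one-sample t-test, normal approximation):
z_β = d · √n - z_α
z_β = 0.26 · √90 - 2.326
z_β = 0.26 · 9.487 - 2.326
z_β = 0.140

Power = Φ(z_β) = Φ(0.140) ≈ 0.556

Effect size d = 0.26 is small by Cohen's convention (0.2/0.5/0.8).

Threshold: power ≥ 0.80 is conventionally adequate.
Power ≈ 0.56 → the study is underpowered (power < 0.80).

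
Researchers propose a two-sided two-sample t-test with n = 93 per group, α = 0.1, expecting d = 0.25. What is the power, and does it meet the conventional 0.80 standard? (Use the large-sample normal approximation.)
Power ≈ 0.52; the study is underpowered (power < 0.80)

Power calculation (two-sample t-test, normal approximation):
z_β = d · √(n/2) - z_{α/2}
z_β = 0.25 · √(93/2) - 1.645
z_β = 0.25 · 6.819 - 1.645
z_β = 0.060

Power = Φ(z_β) = Φ(0.060) ≈ 0.524

Effect size d = 0.25 is small by Cohen's convention (0.2/0.5/0.8).

Threshold: power ≥ 0.80 is conventionally adequate.
Power ≈ 0.52 → the study is underpowered (power < 0.80).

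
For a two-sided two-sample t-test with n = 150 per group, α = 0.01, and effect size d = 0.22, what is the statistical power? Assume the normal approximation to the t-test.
Power ≈ 0.25

Power calculation (two-sample t-test, normal approximation):
z_β = d · √(n/2) - z_{α/2}
z_β = 0.22 · √(150/2) - 2.576
z_β = 0.22 · 8.660 - 2.576
z_β = -0.671

Power = Φ(z_β) = Φ(-0.671) ≈ 0.251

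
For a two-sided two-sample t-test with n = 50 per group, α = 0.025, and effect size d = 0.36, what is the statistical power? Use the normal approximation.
Power ≈ 0.33

Power calculation (two-sample t-test, normal approximation):
z_β = d · √(n/2) - z_{α/2}
z_β = 0.36 · √(50/2) - 2.241
z_β = 0.36 · 5.000 - 2.241
z_β = -0.441

Power = Φ(z_β) = Φ(-0.441) ≈ 0.329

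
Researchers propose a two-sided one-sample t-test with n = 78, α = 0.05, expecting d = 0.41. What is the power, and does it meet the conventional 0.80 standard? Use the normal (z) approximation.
Power ≈ 0.95; the study is adequately powered (power ≥ 0.80)

Power calculation (one-sample t-test, normal approximation):
z_β = d · √n - z_{α/2}
z_β = 0.41 · √78 - 1.960
z_β = 0.41 · 8.832 - 1.960
z_β = 1.661

Power = Φ(z_β) = Φ(1.661) ≈ 0.952

Effect size d = 0.41 is small by Cohen's convention (0.2/0.5/0.8).

Threshold: power ≥ 0.80 is conventionally adequate.
Power ≈ 0.95 → the study is adequately powered (power ≥ 0.80).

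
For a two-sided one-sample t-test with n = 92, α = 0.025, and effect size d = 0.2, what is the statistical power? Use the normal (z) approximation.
Power ≈ 0.37

Power calculation (one-sample t-test, normal approximation):
z_β = d · √n - z_{α/2}
z_β = 0.2 · √92 - 2.241
z_β = 0.2 · 9.592 - 2.241
z_β = -0.323

Power = Φ(z_β) = Φ(-0.323) ≈ 0.373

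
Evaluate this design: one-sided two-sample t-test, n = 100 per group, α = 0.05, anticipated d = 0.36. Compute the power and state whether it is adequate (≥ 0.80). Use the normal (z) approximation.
Power ≈ 0.82; the study is adequately powered (power ≥ 0.80)

Power calculation (two-sample t-test, normal approximation):
z_β = d · √(n/2) - z_α
z_β = 0.36 · √(100/2) - 1.645
z_β = 0.36 · 7.071 - 1.645
z_β = 0.901

Power = Φ(z_β) = Φ(0.901) ≈ 0.816

Effect size d = 0.36 is small by Cohen's convention (0.2/0.5/0.8).

Threshold: power ≥ 0.80 is conventionally adequate.
Power ≈ 0.82 → the study is adequately powered (power ≥ 0.80).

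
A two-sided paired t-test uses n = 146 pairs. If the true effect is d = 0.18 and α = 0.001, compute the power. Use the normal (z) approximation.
Power ≈ 0.13

Power calculation (paired t-test, normal approximation):
z_β = d · √n - z_{α/2}
z_β = 0.18 · √146 - 3.291
z_β = 0.18 · 12.083 - 3.291
z_β = -1.116

Power = Φ(z_β) = Φ(-1.116) ≈ 0.132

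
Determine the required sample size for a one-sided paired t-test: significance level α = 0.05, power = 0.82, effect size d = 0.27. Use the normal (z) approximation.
n = 90 pairs

Sample size formula (paired t-test, normal approximation):
n = ((z_α + z_β) / d)²

z_α = 1.645 (for α = 0.05, one-sided)
z_β = 0.915 (for power = 0.82)
d = 0.27

n = ((1.645 + 0.915) / 0.27)²
n = (9.481)²
n ≈ 89.89
Round up to the next whole number: n = 90 pairs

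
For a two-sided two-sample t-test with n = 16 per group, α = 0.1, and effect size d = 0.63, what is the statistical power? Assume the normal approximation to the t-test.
Power ≈ 0.55

Power calculation (two-sample t-test, normal approximation):
z_β = d · √(n/2) - z_{α/2}
z_β = 0.63 · √(16/2) - 1.645
z_β = 0.63 · 2.828 - 1.645
z_β = 0.137

Power = Φ(z_β) = Φ(0.137) ≈ 0.555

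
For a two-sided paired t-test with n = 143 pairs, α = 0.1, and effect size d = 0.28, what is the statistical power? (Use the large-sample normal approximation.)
Power ≈ 0.96

Power calculation (paired t-test, normal approximation):
z_β = d · √n - z_{α/2}
z_β = 0.28 · √143 - 1.645
z_β = 0.28 · 11.958 - 1.645
z_β = 1.703

Power = Φ(z_β) = Φ(1.703) ≈ 0.956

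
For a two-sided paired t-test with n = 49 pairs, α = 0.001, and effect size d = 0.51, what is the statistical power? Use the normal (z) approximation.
Power ≈ 0.61

Power calculation (paired t-test, normal approximation):
z_β = d · √n - z_{α/2}
z_β = 0.51 · √49 - 3.291
z_β = 0.51 · 7.000 - 3.291
z_β = 0.279

Power = Φ(z_β) = Φ(0.279) ≈ 0.610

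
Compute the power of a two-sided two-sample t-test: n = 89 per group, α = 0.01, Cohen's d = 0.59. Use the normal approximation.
Power ≈ 0.91

Power calculation (two-sample t-test, normal approximation):
z_β = d · √(n/2) - z_{α/2}
z_β = 0.59 · √(89/2) - 2.576
z_β = 0.59 · 6.671 - 2.576
z_β = 1.360

Power = Φ(z_β) = Φ(1.360) ≈ 0.913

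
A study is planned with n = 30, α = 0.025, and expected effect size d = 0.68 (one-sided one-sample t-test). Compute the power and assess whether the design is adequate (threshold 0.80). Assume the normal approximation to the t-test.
Power ≈ 0.96; the study is adequately powered (power ≥ 0.80)

Power calculation (one-sample t-test, normal approximation):
z_β = d · √n - z_α
z_β = 0.68 · √30 - 1.960
z_β = 0.68 · 5.477 - 1.960
z_β = 1.765

Power = Φ(z_β) = Φ(1.765) ≈ 0.961

Effect size d = 0.68 is medium by Cohen's convention (0.2/0.5/0.8).

Threshold: power ≥ 0.80 is conventionally adequate.
Power ≈ 0.96 → the study is adequately powered (power ≥ 0.80).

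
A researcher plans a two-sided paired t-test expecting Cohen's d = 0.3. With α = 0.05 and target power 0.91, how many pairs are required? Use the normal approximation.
n = 122 pairs

Sample size formula (paired t-test, normal approximation):
n = ((z_{α/2} + z_β) / d)²

z_{α/2} = 1.960 (for α = 0.05, two-sided)
z_β = 1.341 (for power = 0.91)
d = 0.3

n = ((1.960 + 1.341) / 0.3)²
n = (11.003)²
n ≈ 121.07
Round up to the next whole number: n = 122 pairs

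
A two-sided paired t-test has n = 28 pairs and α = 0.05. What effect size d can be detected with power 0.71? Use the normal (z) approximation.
d ≈ 0.47

Minimum detectable effect (paired t-test, normal approximation):
d = (z_{α/2} + z_β) / √n
d = (1.960 + 0.553) / √28
d = 2.513 / 5.292
d ≈ 0.47

By Cohen's convention (0.2 small / 0.5 medium / 0.8 large): small effect.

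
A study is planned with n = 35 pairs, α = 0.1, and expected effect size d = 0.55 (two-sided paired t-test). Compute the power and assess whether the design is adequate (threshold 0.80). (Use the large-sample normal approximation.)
Power ≈ 0.95; the study is adequately powered (power ≥ 0.80)

Power calculation (paired t-test, normal approximation):
z_β = d · √n - z_{α/2}
z_β = 0.55 · √35 - 1.645
z_β = 0.55 · 5.916 - 1.645
z_β = 1.609

Power = Φ(z_β) = Φ(1.609) ≈ 0.946

Effect size d = 0.55 is medium by Cohen's convention (0.2/0.5/0.8).

Threshold: power ≥ 0.80 is conventionally adequate.
Power ≈ 0.95 → the study is adequately powered (power ≥ 0.80).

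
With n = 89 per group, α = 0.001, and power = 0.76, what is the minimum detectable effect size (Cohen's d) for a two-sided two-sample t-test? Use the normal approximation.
d ≈ 0.60

Minimum detectable effect (two-sample t-test, normal approximation):
d = (z_{α/2} + z_β) / √(n/2)
d = (3.291 + 0.706) / √(89/2)
d = 3.997 / 6.671
d ≈ 0.60

By Cohen's convention (0.2 small / 0.5 medium / 0.8 large): medium effect.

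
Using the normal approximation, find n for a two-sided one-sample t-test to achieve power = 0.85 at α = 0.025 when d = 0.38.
n = 75

Sample size formula (one-sample t-test, normal approximation):
n = ((z_{α/2} + z_β) / d)²

z_{α/2} = 2.241 (for α = 0.025, two-sided)
z_β = 1.036 (for power = 0.85)
d = 0.38

n = ((2.241 + 1.036) / 0.38)²
n = (8.624)²
n ≈ 74.37
Round up to the next whole number: n = 75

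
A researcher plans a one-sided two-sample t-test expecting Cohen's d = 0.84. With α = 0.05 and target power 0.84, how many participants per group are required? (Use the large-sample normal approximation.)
n = 20 per group

Sample size formula (two-sample t-test, normal approximation):
n = 2 · ((z_α + z_β) / d)²

z_α = 1.645 (for α = 0.05, one-sided)
z_β = 0.994 (for power = 0.84)
d = 0.84

n = 2 · ((1.645 + 0.994) / 0.84)²
n = 2 · (3.142)²
n ≈ 19.74
Round up to the next whole number: n = 20 per group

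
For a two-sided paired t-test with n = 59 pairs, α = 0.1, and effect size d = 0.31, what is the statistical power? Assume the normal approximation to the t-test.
Power ≈ 0.77

Power calculation (paired t-test, normal approximation):
z_β = d · √n - z_{α/2}
z_β = 0.31 · √59 - 1.645
z_β = 0.31 · 7.681 - 1.645
z_β = 0.736

Power = Φ(z_β) = Φ(0.736) ≈ 0.769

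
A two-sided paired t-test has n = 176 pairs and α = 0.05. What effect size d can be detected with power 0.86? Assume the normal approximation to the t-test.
d ≈ 0.23

Minimum detectable effect (paired t-test, normal approximation):
d = (z_{α/2} + z_β) / √n
d = (1.960 + 1.080) / √176
d = 3.040 / 13.266
d ≈ 0.23

By Cohen's convention (0.2 small / 0.5 medium / 0.8 large): small effect.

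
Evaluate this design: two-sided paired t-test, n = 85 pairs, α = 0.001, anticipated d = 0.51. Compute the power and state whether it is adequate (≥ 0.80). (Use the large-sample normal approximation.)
Power ≈ 0.92; the study is adequately powered (power ≥ 0.80)

Power calculation (paired t-test, normal approximation):
z_β = d · √n - z_{α/2}
z_β = 0.51 · √85 - 3.291
z_β = 0.51 · 9.220 - 3.291
z_β = 1.411

Power = Φ(z_β) = Φ(1.411) ≈ 0.921

Effect size d = 0.51 is medium by Cohen's convention (0.2/0.5/0.8).

Threshold: power ≥ 0.80 is conventionally adequate.
Power ≈ 0.92 → the study is adequately powered (power ≥ 0.80).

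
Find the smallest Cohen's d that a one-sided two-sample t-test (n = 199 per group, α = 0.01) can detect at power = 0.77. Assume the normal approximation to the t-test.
d ≈ 0.31

Minimum detectable effect (two-sample t-test, normal approximation):
d = (z_α + z_β) / √(n/2)
d = (2.326 + 0.739) / √(199/2)
d = 3.065 / 9.975
d ≈ 0.31

By Cohen's convention (0.2 small / 0.5 medium / 0.8 large): small effect.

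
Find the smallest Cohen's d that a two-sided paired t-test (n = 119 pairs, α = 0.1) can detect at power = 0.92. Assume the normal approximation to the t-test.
d ≈ 0.28

Minimum detectable effect (paired t-test, normal approximation):
d = (z_{α/2} + z_β) / √n
d = (1.645 + 1.405) / √119
d = 3.050 / 10.909
d ≈ 0.28

By Cohen's convention (0.2 small / 0.5 medium / 0.8 large): small effect.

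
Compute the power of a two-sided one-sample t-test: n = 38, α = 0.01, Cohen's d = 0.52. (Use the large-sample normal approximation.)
Power ≈ 0.74

Power calculation (one-sample t-test, normal approximation):
z_β = d · √n - z_{α/2}
z_β = 0.52 · √38 - 2.576
z_β = 0.52 · 6.164 - 2.576
z_β = 0.630

Power = Φ(z_β) = Φ(0.630) ≈ 0.736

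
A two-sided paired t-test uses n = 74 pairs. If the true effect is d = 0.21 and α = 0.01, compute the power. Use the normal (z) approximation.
Power ≈ 0.22

Power calculation (paired t-test, normal approximation):
z_β = d · √n - z_{α/2}
z_β = 0.21 · √74 - 2.576
z_β = 0.21 · 8.602 - 2.576
z_β = -0.769

Power = Φ(z_β) = Φ(-0.769) ≈ 0.221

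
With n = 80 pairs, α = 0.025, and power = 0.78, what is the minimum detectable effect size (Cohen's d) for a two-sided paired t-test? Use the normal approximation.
d ≈ 0.34

Minimum detectable effect (paired t-test, normal approximation):
d = (z_{α/2} + z_β) / √n
d = (2.241 + 0.772) / √80
d = 3.014 / 8.944
d ≈ 0.34

By Cohen's convention (0.2 small / 0.5 medium / 0.8 large): small effect.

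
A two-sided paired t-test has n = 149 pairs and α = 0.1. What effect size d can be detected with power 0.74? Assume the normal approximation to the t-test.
d ≈ 0.19

Minimum detectable effect (paired t-test, normal approximation):
d = (z_{α/2} + z_β) / √n
d = (1.645 + 0.643) / √149
d = 2.288 / 12.207
d ≈ 0.19

By Cohen's convention (0.2 small / 0.5 medium / 0.8 large): very small effect.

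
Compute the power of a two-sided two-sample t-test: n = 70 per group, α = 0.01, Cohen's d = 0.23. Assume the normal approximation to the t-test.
Power ≈ 0.11

Power calculation (two-sample t-test, normal approximation):
z_β = d · √(n/2) - z_{α/2}
z_β = 0.23 · √(70/2) - 2.576
z_β = 0.23 · 5.916 - 2.576
z_β = -1.215

Power = Φ(z_β) = Φ(-1.215) ≈ 0.112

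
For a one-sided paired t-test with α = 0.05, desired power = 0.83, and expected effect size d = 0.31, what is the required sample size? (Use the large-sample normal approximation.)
n = 71 pairs

Sample size formula (paired t-test, normal approximation):
n = ((z_α + z_β) / d)²

z_α = 1.645 (for α = 0.05, one-sided)
z_β = 0.954 (for power = 0.83)
d = 0.31

n = ((1.645 + 0.954) / 0.31)²
n = (8.384)²
n ≈ 70.29
Round up to the next whole number: n = 71 pairs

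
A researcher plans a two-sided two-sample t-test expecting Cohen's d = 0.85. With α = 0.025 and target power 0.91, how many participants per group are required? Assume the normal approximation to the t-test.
n = 36 per group

Sample size formula (two-sample t-test, normal approximation):
n = 2 · ((z_{α/2} + z_β) / d)²

z_{α/2} = 2.241 (for α = 0.025, two-sided)
z_β = 1.341 (for power = 0.91)
d = 0.85

n = 2 · ((2.241 + 1.341) / 0.85)²
n = 2 · (4.214)²
n ≈ 35.52
Round up to the next whole number: n = 36 per group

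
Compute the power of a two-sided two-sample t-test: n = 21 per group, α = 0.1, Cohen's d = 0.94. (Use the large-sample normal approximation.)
Power ≈ 0.92

Power calculation (two-sample t-test, normal approximation):
z_β = d · √(n/2) - z_{α/2}
z_β = 0.94 · √(21/2) - 1.645
z_β = 0.94 · 3.240 - 1.645
z_β = 1.401

Power = Φ(z_β) = Φ(1.401) ≈ 0.919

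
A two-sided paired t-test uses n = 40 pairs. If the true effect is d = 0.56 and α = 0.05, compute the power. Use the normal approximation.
Power ≈ 0.94

Power calculation (paired t-test, normal approximation):
z_β = d · √n - z_{α/2}
z_β = 0.56 · √40 - 1.960
z_β = 0.56 · 6.325 - 1.960
z_β = 1.582

Power = Φ(z_β) = Φ(1.582) ≈ 0.943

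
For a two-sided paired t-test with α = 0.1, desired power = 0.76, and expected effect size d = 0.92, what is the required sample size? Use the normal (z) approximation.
n = 7 pairs

Sample size formula (paired t-test, normal approximation):
n = ((z_{α/2} + z_β) / d)²

z_{α/2} = 1.645 (for α = 0.1, two-sided)
z_β = 0.706 (for power = 0.76)
d = 0.92

n = ((1.645 + 0.706) / 0.92)²
n = (2.555)²
n ≈ 6.53
Round up to the next whole number: n = 7 pairs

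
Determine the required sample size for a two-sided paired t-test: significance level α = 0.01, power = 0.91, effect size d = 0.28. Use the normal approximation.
n = 196 pairs

Sample size formula (paired t-test, normal approximation):
n = ((z_{α/2} + z_β) / d)²

z_{α/2} = 2.576 (for α = 0.01, two-sided)
z_β = 1.341 (for power = 0.91)
d = 0.28

n = ((2.576 + 1.341) / 0.28)²
n = (13.989)²
n ≈ 195.69
Round up to the next whole number: n = 196 pairs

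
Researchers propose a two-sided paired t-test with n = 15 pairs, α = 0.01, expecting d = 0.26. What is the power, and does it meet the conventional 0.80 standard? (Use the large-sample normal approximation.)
Power ≈ 0.06; the study is underpowered (power < 0.80)

Power calculation (paired t-test, normal approximation):
z_β = d · √n - z_{α/2}
z_β = 0.26 · √15 - 2.576
z_β = 0.26 · 3.873 - 2.576
z_β = -1.569

Power = Φ(z_β) = Φ(-1.569) ≈ 0.058

Effect size d = 0.26 is small by Cohen's convention (0.2/0.5/0.8).

Threshold: power ≥ 0.80 is conventionally adequate.
Power ≈ 0.06 → the study is underpowered (power < 0.80).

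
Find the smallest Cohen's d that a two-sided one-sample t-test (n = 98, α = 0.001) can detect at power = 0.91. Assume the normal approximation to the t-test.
d ≈ 0.47

Minimum detectable effect (one-sample t-test, normal approximation):
d = (z_{α/2} + z_β) / √n
d = (3.291 + 1.341) / √98
d = 4.631 / 9.899
d ≈ 0.47

By Cohen's convention (0.2 small / 0.5 medium / 0.8 large): small effect.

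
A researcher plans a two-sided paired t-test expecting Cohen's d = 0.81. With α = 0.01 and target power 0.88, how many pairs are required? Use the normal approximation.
n = 22 pairs

Sample size formula (paired t-test, normal approximation):
n = ((z_{α/2} + z_β) / d)²

z_{α/2} = 2.576 (for α = 0.01, two-sided)
z_β = 1.175 (for power = 0.88)
d = 0.81

n = ((2.576 + 1.175) / 0.81)²
n = (4.631)²
n ≈ 21.45
Round up to the next whole number: n = 22 pairs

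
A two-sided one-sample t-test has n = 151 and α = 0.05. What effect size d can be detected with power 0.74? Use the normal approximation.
d ≈ 0.21

Minimum detectable effect (one-sample t-test, normal approximation):
d = (z_{α/2} + z_β) / √n
d = (1.960 + 0.643) / √151
d = 2.603 / 12.288
d ≈ 0.21

By Cohen's convention (0.2 small / 0.5 medium / 0.8 large): small effect.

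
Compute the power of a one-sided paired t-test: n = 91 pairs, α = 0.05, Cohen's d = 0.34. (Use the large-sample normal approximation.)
Power ≈ 0.95

Power calculation (paired t-test, normal approximation):
z_β = d · √n - z_α
z_β = 0.34 · √91 - 1.645
z_β = 0.34 · 9.539 - 1.645
z_β = 1.599

Power = Φ(z_β) = Φ(1.599) ≈ 0.945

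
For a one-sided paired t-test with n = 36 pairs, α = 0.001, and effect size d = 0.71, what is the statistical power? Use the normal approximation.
Power ≈ 0.88

Power calculation (paired t-test, normal approximation):
z_β = d · √n - z_α
z_β = 0.71 · √36 - 3.090
z_β = 0.71 · 6.000 - 3.090
z_β = 1.170

Power = Φ(z_β) = Φ(1.170) ≈ 0.879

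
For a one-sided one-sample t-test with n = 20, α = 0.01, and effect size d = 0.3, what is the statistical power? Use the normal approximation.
Power ≈ 0.16

Power calculation (one-sample t-test, normal approximation):
z_β = d · √n - z_α
z_β = 0.3 · √20 - 2.326
z_β = 0.3 · 4.472 - 2.326
z_β = -0.985

Power = Φ(z_β) = Φ(-0.985) ≈ 0.162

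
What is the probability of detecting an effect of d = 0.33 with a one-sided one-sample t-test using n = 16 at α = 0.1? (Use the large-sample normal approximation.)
Power ≈ 0.52

Power calculation (one-sample t-test, normal approximation):
z_β = d · √n - z_α
z_β = 0.33 · √16 - 1.282
z_β = 0.33 · 4.000 - 1.282
z_β = 0.038

Power = Φ(z_β) = Φ(0.038) ≈ 0.515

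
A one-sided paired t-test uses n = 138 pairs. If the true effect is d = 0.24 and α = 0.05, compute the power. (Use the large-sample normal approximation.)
Power ≈ 0.88

Power calculation (paired t-test, normal approximation):
z_β = d · √n - z_α
z_β = 0.24 · √138 - 1.645
z_β = 0.24 · 11.747 - 1.645
z_β = 1.175

Power = Φ(z_β) = Φ(1.175) ≈ 0.880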